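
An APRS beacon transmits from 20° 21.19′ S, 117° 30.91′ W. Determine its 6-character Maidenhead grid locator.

DG19fp

Shift to the Maidenhead origin (180°W, 90°S): lon 62.4848, lat 69.6468.
Field (20°×10°, letters A–R): 62.4848/20 → 3 → D, 69.6468/10 → 6 → G; chars DG.
Square (2°×1°, digits 0–9): 2.4848/2 → 1, 9.6468/1 → 9; chars 19.
Subsquare (5′×2.5′, letters a–x): 0.4848/0.0833333 → 5 → f, 0.6468/0.0416667 → 15 → p; chars fp.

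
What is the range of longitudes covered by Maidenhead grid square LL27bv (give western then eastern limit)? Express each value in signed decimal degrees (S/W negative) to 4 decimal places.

Field L=11, L=11: +11·20° lon, +11·10° lat → SW at lon 40°, lat 20°.
Square 2, 7: +2·2° lon, +7·1° lat → SW at lon 44°, lat 27°.
Subsquare b=1, v=21: +1·0.0833333° lon, +21·0.0416667° lat → SW at lon 44.0833°, lat 27.875°.
Cell spans 0.0833333° lon × 0.0416667° lat.
west 44.0833, east 44.1667.

44.0833, 44.1667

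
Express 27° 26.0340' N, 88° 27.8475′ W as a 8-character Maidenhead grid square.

EL57sk44

Add 180° to longitude and 90° to latitude: 91.53588, 117.43390.
Field: lon ⌊91.53588/20⌋ = 4 → E; lat ⌊117.43390/10⌋ = 11 → L.
Square: lon ⌊11.53588/2⌋ = 5; lat ⌊7.43390/1⌋ = 7.
Subsquare: lon ⌊1.53588/0.0833333⌋ = 18 → s; lat ⌊0.43390/0.0416667⌋ = 10 → k.
Extended square: lon ⌊0.03588/0.00833333⌋ = 4; lat ⌊0.01723/0.00416667⌋ = 4.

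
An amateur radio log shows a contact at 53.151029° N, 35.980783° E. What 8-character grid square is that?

KO73xd76

Offset from 180°W / 90°S: lon 215.98078°, lat 143.15103°.
Field (20°×10°, letters A–R): 215.98078/20 → 10 → K, 143.15103/10 → 14 → O; chars KO.
Square (2°×1°, digits 0–9): 15.98078/2 → 7, 3.15103/1 → 3; chars 73.
Subsquare (5′×2.5′, letters a–x): 1.98078/0.0833333 → 23 → x, 0.15103/0.0416667 → 3 → d; chars xd.
Extended square (30″×15″, digits 0–9): 0.06412/0.00833333 → 7, 0.02603/0.00416667 → 6; chars 76.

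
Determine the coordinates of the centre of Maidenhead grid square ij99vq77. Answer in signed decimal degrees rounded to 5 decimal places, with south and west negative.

9.69792, -0.18750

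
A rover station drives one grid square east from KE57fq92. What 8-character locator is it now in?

Longitude extended square 9; +1 → 10, wraps to 0, carry into subsquare.
Longitude subsquare f = 5; +1 → 6 = g.
The latitude characters are unchanged.

KE57gq02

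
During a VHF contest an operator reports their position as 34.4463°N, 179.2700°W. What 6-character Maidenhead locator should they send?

AM04ik

Shift to the Maidenhead origin (180°W, 90°S): lon 0.7300, lat 124.4463.
Field (20°×10°, letters A–R): lon ⌊0.7300/20⌋ = 0 → A; lat ⌊124.4463/10⌋ = 12 → M.
Square (2°×1°, digits 0–9): lon ⌊0.7300/2⌋ = 0; lat ⌊4.4463/1⌋ = 4.
Subsquare (5′×2.5′, letters a–x): lon ⌊0.7300/0.0833333⌋ = 8 → i; lat ⌊0.4463/0.0416667⌋ = 10 → k.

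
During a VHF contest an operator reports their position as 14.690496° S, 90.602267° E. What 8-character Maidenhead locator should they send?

NH55hh24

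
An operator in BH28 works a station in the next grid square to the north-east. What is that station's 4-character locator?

Longitude square 2; +1 → 3.
Latitude square 8; +1 → 9.

BH39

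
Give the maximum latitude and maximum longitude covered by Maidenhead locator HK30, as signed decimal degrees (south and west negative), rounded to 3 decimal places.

11.000, -32.000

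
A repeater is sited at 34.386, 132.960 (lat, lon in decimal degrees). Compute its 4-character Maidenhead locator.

PM64

Offset from 180°W / 90°S: lon 312.96°, lat 124.39°.
Field: lon ⌊312.96/20⌋ = 15 → P; lat ⌊124.39/10⌋ = 12 → M.
Square: lon ⌊12.96/2⌋ = 6; lat ⌊4.39/1⌋ = 4.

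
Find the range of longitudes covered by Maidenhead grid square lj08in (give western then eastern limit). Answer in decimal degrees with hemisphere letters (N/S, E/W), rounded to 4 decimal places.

40.6667° E, 40.7500° E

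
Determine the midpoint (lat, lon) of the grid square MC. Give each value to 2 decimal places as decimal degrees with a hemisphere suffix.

65.00° S, 70.00° E

Field M=12, C=2: +12·20° lon, +2·10° lat → SW at lon 60°, lat -70°.
Cell spans 20° lon × 10° lat. Centre is SW corner plus half of each.
latitude 65.00° S, longitude 70.00° E.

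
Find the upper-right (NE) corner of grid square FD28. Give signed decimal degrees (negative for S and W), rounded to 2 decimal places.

-51.00, -74.00

Field F=5, D=3: +5·20° lon, +3·10° lat → SW at lon -80°, lat -60°.
Square 2, 8: +2·2° lon, +8·1° lat → SW at lon -76°, lat -52°.
Cell spans 2° lon × 1° lat. NE corner is SW corner plus one full cell.
latitude -51.00, longitude -74.00.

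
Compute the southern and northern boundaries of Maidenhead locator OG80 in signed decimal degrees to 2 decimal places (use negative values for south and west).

Field O=14, G=6: +14·20° lon, +6·10° lat → SW at lon 100°, lat -30°.
Square 8, 0: +8·2° lon, +0·1° lat → SW at lon 116°, lat -30°.
Cell spans 2° lon × 1° lat.
south -30.00, north -29.00.

-30.00, -29.00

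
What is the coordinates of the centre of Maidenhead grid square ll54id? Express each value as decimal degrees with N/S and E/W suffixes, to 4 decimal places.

Field L=11, L=11: +11·20° lon, +11·10° lat → SW at lon 40°, lat 20°.
Square 5, 4: +5·2° lon, +4·1° lat → SW at lon 50°, lat 24°.
Subsquare i=8, d=3: +8·0.0833333° lon, +3·0.0416667° lat → SW at lon 50.6667°, lat 24.125°.
Cell spans 0.0833333° lon × 0.0416667° lat. Centre is SW corner plus half of each.
latitude 24.1458° N, longitude 50.7083° E.

24.1458° N, 50.7083° E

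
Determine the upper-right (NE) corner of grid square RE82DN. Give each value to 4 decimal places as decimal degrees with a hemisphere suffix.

Field R=17, E=4: +17·20° lon, +4·10° lat → SW at lon 160°, lat -50°.
Square 8, 2: +8·2° lon, +2·1° lat → SW at lon 176°, lat -48°.
Subsquare d=3, n=13: +3·0.0833333° lon, +13·0.0416667° lat → SW at lon 176.25°, lat -47.4583°.
Cell spans 0.0833333° lon × 0.0416667° lat. NE corner is SW corner plus one full cell.
latitude 47.4167° S, longitude 176.3333° E.

47.4167° S, 176.3333° E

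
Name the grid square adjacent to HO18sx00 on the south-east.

HO18sw19

Longitude extended square 0; +1 → 1.
Latitude extended square 0; −1 → -1, wraps to 9, carry into subsquare.
Latitude subsquare x = 23; −1 → 22 = w.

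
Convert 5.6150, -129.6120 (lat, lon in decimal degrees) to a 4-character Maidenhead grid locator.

CJ55

Shift to the Maidenhead origin (180°W, 90°S): lon 50.39, lat 95.61.
Field: lon ⌊50.39/20⌋ = 2 → C; lat ⌊95.61/10⌋ = 9 → J.
Square: lon ⌊10.39/2⌋ = 5; lat ⌊5.61/1⌋ = 5.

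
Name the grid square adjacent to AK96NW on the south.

Latitude subsquare w = 22; −1 → 21 = v.
The longitude characters are unchanged.

AK96nv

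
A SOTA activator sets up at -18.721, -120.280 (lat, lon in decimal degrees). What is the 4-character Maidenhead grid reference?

CH91

Offset from 180°W / 90°S: lon 59.72°, lat 71.28°.
Field (20°×10°, letters A–R): lon ⌊59.72/20⌋ = 2 → C; lat ⌊71.28/10⌋ = 7 → H.
Square (2°×1°, digits 0–9): lon ⌊19.72/2⌋ = 9; lat ⌊1.28/1⌋ = 1.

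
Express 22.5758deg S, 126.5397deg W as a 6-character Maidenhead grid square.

CG67rk

Add 180° to longitude and 90° to latitude: 53.4603, 67.4242.
Field: lon ⌊53.4603/20⌋ = 2 → C; lat ⌊67.4242/10⌋ = 6 → G.
Square: lon ⌊13.4603/2⌋ = 6; lat ⌊7.4242/1⌋ = 7.
Subsquare: lon ⌊1.4603/0.0833333⌋ = 17 → r; lat ⌊0.4242/0.0416667⌋ = 10 → k.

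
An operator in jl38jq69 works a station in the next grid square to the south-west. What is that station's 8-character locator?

JL38jq58

Longitude extended square 6; −1 → 5.
Latitude extended square 9; −1 → 8.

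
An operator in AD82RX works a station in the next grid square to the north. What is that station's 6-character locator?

AD83ra

Latitude subsquare x = 23; +1 → 24, wraps to 0 = a, carry into square.
Latitude square 2; +1 → 3.
The longitude characters are unchanged.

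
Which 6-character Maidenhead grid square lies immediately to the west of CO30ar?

Longitude subsquare a = 0; −1 → -1, wraps to 23 = x, carry into square.
Longitude square 3; −1 → 2.
The latitude characters are unchanged.

CO20xr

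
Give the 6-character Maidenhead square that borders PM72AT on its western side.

Longitude subsquare a = 0; −1 → -1, wraps to 23 = x, carry into square.
Longitude square 7; −1 → 6.
The latitude characters are unchanged.

PM62xt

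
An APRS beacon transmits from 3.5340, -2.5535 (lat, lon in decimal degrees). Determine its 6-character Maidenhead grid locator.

Add 180° to longitude and 90° to latitude: 177.4465, 93.5340.
Field: lon ⌊177.4465/20⌋ = 8 → I; lat ⌊93.5340/10⌋ = 9 → J.
Square: lon ⌊17.4465/2⌋ = 8; lat ⌊3.5340/1⌋ = 3.
Subsquare: lon ⌊1.4465/0.0833333⌋ = 17 → r; lat ⌊0.5340/0.0416667⌋ = 12 → m.

IJ83rm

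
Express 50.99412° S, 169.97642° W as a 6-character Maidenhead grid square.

AD59aa

Add 180° to longitude and 90° to latitude: 10.0236, 39.0059.
Field: 10.0236/20 → 0 → A, 39.0059/10 → 3 → D; chars AD.
Square: 10.0236/2 → 5, 9.0059/1 → 9; chars 59.
Subsquare: 0.0236/0.0833333 → 0 → a, 0.0059/0.0416667 → 0 → a; chars aa.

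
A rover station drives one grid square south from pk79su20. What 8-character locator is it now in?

PK79st29

Latitude extended square 0; −1 → -1, wraps to 9, carry into subsquare.
Latitude subsquare u = 20; −1 → 19 = t.
The longitude characters are unchanged.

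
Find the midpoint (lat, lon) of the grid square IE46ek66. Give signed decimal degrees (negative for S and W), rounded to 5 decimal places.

-43.55625, -11.61250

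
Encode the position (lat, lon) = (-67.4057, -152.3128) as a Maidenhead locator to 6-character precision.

Shift to the Maidenhead origin (180°W, 90°S): lon 27.6872, lat 22.5943.
Field: 27.6872/20 → 1 → B, 22.5943/10 → 2 → C; chars BC.
Square: 7.6872/2 → 3, 2.5943/1 → 2; chars 32.
Subsquare: 1.6872/0.0833333 → 20 → u, 0.5943/0.0416667 → 14 → o; chars uo.

BC32uo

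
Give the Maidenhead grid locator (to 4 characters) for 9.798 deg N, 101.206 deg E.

Offset from 180°W / 90°S: lon 281.21°, lat 99.80°.
Field (20°×10°, letters A–R): 281.21/20 → 14 → O, 99.80/10 → 9 → J; chars OJ.
Square (2°×1°, digits 0–9): 1.21/2 → 0, 9.80/1 → 9; chars 09.

OJ09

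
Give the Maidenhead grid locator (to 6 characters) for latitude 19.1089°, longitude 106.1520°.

Offset from 180°W / 90°S: lon 286.1520°, lat 109.1089°.
Field (20°×10°, letters A–R): 286.1520/20 → 14 → O, 109.1089/10 → 10 → K; chars OK.
Square (2°×1°, digits 0–9): 6.1520/2 → 3, 9.1089/1 → 9; chars 39.
Subsquare (5′×2.5′, letters a–x): 0.1520/0.0833333 → 1 → b, 0.1089/0.0416667 → 2 → c; chars bc.

OK39bc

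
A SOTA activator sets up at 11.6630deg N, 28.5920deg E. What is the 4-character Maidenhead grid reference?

Add 180° to longitude and 90° to latitude: 208.59, 101.66.
Field: 208.59/20 → 10 → K, 101.66/10 → 10 → K; chars KK.
Square: 8.59/2 → 4, 1.66/1 → 1; chars 41.

KK41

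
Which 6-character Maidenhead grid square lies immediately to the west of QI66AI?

Longitude subsquare a = 0; −1 → -1, wraps to 23 = x, carry into square.
Longitude square 6; −1 → 5.
The latitude characters are unchanged.

QI56xi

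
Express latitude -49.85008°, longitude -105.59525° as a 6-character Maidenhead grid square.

DE70ed

Shift to the Maidenhead origin (180°W, 90°S): lon 74.4048, lat 40.1499.
Field: lon ⌊74.4048/20⌋ = 3 → D; lat ⌊40.1499/10⌋ = 4 → E.
Square: lon ⌊14.4048/2⌋ = 7; lat ⌊0.1499/1⌋ = 0.
Subsquare: lon ⌊0.4048/0.0833333⌋ = 4 → e; lat ⌊0.1499/0.0416667⌋ = 3 → d.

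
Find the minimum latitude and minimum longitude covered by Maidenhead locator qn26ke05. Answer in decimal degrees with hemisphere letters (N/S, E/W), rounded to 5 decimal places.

46.18750° N, 144.83333° E

Field Q=16, N=13: +16·20° lon, +13·10° lat → SW at lon 140°, lat 40°.
Square 2, 6: +2·2° lon, +6·1° lat → SW at lon 144°, lat 46°.
Subsquare k=10, e=4: +10·0.0833333° lon, +4·0.0416667° lat → SW at lon 144.833°, lat 46.1667°.
Extended square 0, 5: +0·0.00833333° lon, +5·0.00416667° lat → SW at lon 144.833°, lat 46.1875°.
latitude 46.18750° N, longitude 144.83333° E.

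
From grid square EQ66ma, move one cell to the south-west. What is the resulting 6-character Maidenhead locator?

EQ65lx

Longitude subsquare m = 12; −1 → 11 = l.
Latitude subsquare a = 0; −1 → -1, wraps to 23 = x, carry into square.
Latitude square 6; −1 → 5.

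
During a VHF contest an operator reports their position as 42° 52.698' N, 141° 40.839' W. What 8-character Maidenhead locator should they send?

Offset from 180°W / 90°S: lon 38.31935°, lat 132.87830°.
Field: 38.31935/20 → 1 → B, 132.87830/10 → 13 → N; chars BN.
Square: 18.31935/2 → 9, 2.87830/1 → 2; chars 92.
Subsquare: 0.31935/0.0833333 → 3 → d, 0.87830/0.0416667 → 21 → v; chars dv.
Extended square: 0.06935/0.00833333 → 8, 0.00330/0.00416667 → 0; chars 80.

BN92dv80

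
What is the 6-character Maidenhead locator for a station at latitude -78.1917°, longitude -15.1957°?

Offset from 180°W / 90°S: lon 164.8043°, lat 11.8083°.
Field: 164.8043/20 → 8 → I, 11.8083/10 → 1 → B; chars IB.
Square: 4.8043/2 → 2, 1.8083/1 → 1; chars 21.
Subsquare: 0.8043/0.0833333 → 9 → j, 0.8083/0.0416667 → 19 → t; chars jt.

IB21jt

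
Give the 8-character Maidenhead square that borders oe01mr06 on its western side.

OE01lr96

Longitude extended square 0; −1 → -1, wraps to 9, carry into subsquare.
Longitude subsquare m = 12; −1 → 11 = l.
The latitude characters are unchanged.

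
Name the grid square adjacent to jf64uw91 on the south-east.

Longitude extended square 9; +1 → 10, wraps to 0, carry into subsquare.
Longitude subsquare u = 20; +1 → 21 = v.
Latitude extended square 1; −1 → 0.

JF64vw00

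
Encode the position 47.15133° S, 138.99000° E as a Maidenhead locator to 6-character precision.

PE92lu

Offset from 180°W / 90°S: lon 318.9900°, lat 42.8487°.
Field: lon ⌊318.9900/20⌋ = 15 → P; lat ⌊42.8487/10⌋ = 4 → E.
Square: lon ⌊18.9900/2⌋ = 9; lat ⌊2.8487/1⌋ = 2.
Subsquare: lon ⌊0.9900/0.0833333⌋ = 11 → l; lat ⌊0.8487/0.0416667⌋ = 20 → u.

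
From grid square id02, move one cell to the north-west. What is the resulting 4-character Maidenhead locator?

HD93

Longitude square 0; −1 → -1, wraps to 9, carry into field.
Longitude field I = 8; −1 → 7 = H.
Latitude square 2; +1 → 3.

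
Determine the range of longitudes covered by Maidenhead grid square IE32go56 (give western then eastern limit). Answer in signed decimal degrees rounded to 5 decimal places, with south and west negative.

-13.45833, -13.45000

Field I=8, E=4: +8·20° lon, +4·10° lat → SW at lon -20°, lat -50°.
Square 3, 2: +3·2° lon, +2·1° lat → SW at lon -14°, lat -48°.
Subsquare g=6, o=14: +6·0.0833333° lon, +14·0.0416667° lat → SW at lon -13.5°, lat -47.4167°.
Extended square 5, 6: +5·0.00833333° lon, +6·0.00416667° lat → SW at lon -13.4583°, lat -47.3917°.
Cell spans 0.00833333° lon × 0.00416667° lat.
west -13.45833, east -13.45000.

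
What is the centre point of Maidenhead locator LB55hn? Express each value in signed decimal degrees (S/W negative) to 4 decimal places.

Field L=11, B=1: +11·20° lon, +1·10° lat → SW at lon 40°, lat -80°.
Square 5, 5: +5·2° lon, +5·1° lat → SW at lon 50°, lat -75°.
Subsquare h=7, n=13: +7·0.0833333° lon, +13·0.0416667° lat → SW at lon 50.5833°, lat -74.4583°.
Cell spans 0.0833333° lon × 0.0416667° lat. Centre is SW corner plus half of each.
latitude -74.4375, longitude 50.6250.

-74.4375, 50.6250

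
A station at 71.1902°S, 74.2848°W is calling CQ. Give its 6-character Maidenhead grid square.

FB28ut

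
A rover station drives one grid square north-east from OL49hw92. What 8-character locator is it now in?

Longitude extended square 9; +1 → 10, wraps to 0, carry into subsquare.
Longitude subsquare h = 7; +1 → 8 = i.
Latitude extended square 2; +1 → 3.

OL49iw03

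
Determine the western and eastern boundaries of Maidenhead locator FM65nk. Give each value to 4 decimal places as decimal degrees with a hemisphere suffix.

66.9167° W, 66.8333° W

Field F=5, M=12: +5·20° lon, +12·10° lat → SW at lon -80°, lat 30°.
Square 6, 5: +6·2° lon, +5·1° lat → SW at lon -68°, lat 35°.
Subsquare n=13, k=10: +13·0.0833333° lon, +10·0.0416667° lat → SW at lon -66.9167°, lat 35.4167°.
Cell spans 0.0833333° lon × 0.0416667° lat.
west 66.9167° W, east 66.8333° W.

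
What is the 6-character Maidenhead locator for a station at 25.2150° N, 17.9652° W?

Shift to the Maidenhead origin (180°W, 90°S): lon 162.0348, lat 115.2150.
Field: 162.0348/20 → 8 → I, 115.2150/10 → 11 → L; chars IL.
Square: 2.0348/2 → 1, 5.2150/1 → 5; chars 15.
Subsquare: 0.0348/0.0833333 → 0 → a, 0.2150/0.0416667 → 5 → f; chars af.

IL15af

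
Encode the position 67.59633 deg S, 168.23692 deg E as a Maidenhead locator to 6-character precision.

Offset from 180°W / 90°S: lon 348.2369°, lat 22.4037°.
Field: lon ⌊348.2369/20⌋ = 17 → R; lat ⌊22.4037/10⌋ = 2 → C.
Square: lon ⌊8.2369/2⌋ = 4; lat ⌊2.4037/1⌋ = 2.
Subsquare: lon ⌊0.2369/0.0833333⌋ = 2 → c; lat ⌊0.4037/0.0416667⌋ = 9 → j.

RC42cj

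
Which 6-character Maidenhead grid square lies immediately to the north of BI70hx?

Latitude subsquare x = 23; +1 → 24, wraps to 0 = a, carry into square.
Latitude square 0; +1 → 1.
The longitude characters are unchanged.

BI71ha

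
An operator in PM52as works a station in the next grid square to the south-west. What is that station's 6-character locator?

PM42xr

Longitude subsquare a = 0; −1 → -1, wraps to 23 = x, carry into square.
Longitude square 5; −1 → 4.
Latitude subsquare s = 18; −1 → 17 = r.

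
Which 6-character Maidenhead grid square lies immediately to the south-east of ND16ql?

Longitude subsquare q = 16; +1 → 17 = r.
Latitude subsquare l = 11; −1 → 10 = k.

ND16rk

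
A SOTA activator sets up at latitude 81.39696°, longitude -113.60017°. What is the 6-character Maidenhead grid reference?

Shift to the Maidenhead origin (180°W, 90°S): lon 66.3998, lat 171.3970.
Field: lon ⌊66.3998/20⌋ = 3 → D; lat ⌊171.3970/10⌋ = 17 → R.
Square: lon ⌊6.3998/2⌋ = 3; lat ⌊1.3970/1⌋ = 1.
Subsquare: lon ⌊0.3998/0.0833333⌋ = 4 → e; lat ⌊0.3970/0.0416667⌋ = 9 → j.

DR31ej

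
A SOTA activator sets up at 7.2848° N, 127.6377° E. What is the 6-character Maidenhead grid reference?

PJ37tg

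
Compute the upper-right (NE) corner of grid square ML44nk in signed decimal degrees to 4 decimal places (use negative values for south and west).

24.4583, 69.1667

Field M=12, L=11: +12·20° lon, +11·10° lat → SW at lon 60°, lat 20°.
Square 4, 4: +4·2° lon, +4·1° lat → SW at lon 68°, lat 24°.
Subsquare n=13, k=10: +13·0.0833333° lon, +10·0.0416667° lat → SW at lon 69.0833°, lat 24.4167°.
Cell spans 0.0833333° lon × 0.0416667° lat. NE corner is SW corner plus one full cell.
latitude 24.4583, longitude 69.1667.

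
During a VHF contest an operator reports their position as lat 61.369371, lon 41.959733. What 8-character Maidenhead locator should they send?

LP01xi58

Offset from 180°W / 90°S: lon 221.95973°, lat 151.36937°.
Field: lon ⌊221.95973/20⌋ = 11 → L; lat ⌊151.36937/10⌋ = 15 → P.
Square: lon ⌊1.95973/2⌋ = 0; lat ⌊1.36937/1⌋ = 1.
Subsquare: lon ⌊1.95973/0.0833333⌋ = 23 → x; lat ⌊0.36937/0.0416667⌋ = 8 → i.
Extended square: lon ⌊0.04307/0.00833333⌋ = 5; lat ⌊0.03604/0.00416667⌋ = 8.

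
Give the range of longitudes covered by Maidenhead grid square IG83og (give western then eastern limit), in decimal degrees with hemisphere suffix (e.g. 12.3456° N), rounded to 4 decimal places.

Field I=8, G=6: +8·20° lon, +6·10° lat → SW at lon -20°, lat -30°.
Square 8, 3: +8·2° lon, +3·1° lat → SW at lon -4°, lat -27°.
Subsquare o=14, g=6: +14·0.0833333° lon, +6·0.0416667° lat → SW at lon -2.83333°, lat -26.75°.
Cell spans 0.0833333° lon × 0.0416667° lat.
west 2.8333° W, east 2.7500° W.

2.8333° W, 2.7500° W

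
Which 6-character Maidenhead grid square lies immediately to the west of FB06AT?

EB96xt

Longitude subsquare a = 0; −1 → -1, wraps to 23 = x, carry into square.
Longitude square 0; −1 → -1, wraps to 9, carry into field.
Longitude field F = 5; −1 → 4 = E.
The latitude characters are unchanged.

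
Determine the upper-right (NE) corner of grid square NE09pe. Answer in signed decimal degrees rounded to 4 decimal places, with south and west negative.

-40.7917, 81.3333

Field N=13, E=4: +13·20° lon, +4·10° lat → SW at lon 80°, lat -50°.
Square 0, 9: +0·2° lon, +9·1° lat → SW at lon 80°, lat -41°.
Subsquare p=15, e=4: +15·0.0833333° lon, +4·0.0416667° lat → SW at lon 81.25°, lat -40.8333°.
Cell spans 0.0833333° lon × 0.0416667° lat. NE corner is SW corner plus one full cell.
latitude -40.7917, longitude 81.3333.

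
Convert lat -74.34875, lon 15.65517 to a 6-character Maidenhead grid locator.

JB75tp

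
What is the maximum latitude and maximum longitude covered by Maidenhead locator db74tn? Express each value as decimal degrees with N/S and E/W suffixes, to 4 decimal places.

75.4167° S, 104.3333° W

Field D=3, B=1: +3·20° lon, +1·10° lat → SW at lon -120°, lat -80°.
Square 7, 4: +7·2° lon, +4·1° lat → SW at lon -106°, lat -76°.
Subsquare t=19, n=13: +19·0.0833333° lon, +13·0.0416667° lat → SW at lon -104.417°, lat -75.4583°.
Cell spans 0.0833333° lon × 0.0416667° lat. NE corner is SW corner plus one full cell.
latitude 75.4167° S, longitude 104.3333° W.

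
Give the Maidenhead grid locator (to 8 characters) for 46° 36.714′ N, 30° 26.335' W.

HN46so76

Offset from 180°W / 90°S: lon 149.56108°, lat 136.61190°.
Field: lon ⌊149.56108/20⌋ = 7 → H; lat ⌊136.61190/10⌋ = 13 → N.
Square: lon ⌊9.56108/2⌋ = 4; lat ⌊6.61190/1⌋ = 6.
Subsquare: lon ⌊1.56108/0.0833333⌋ = 18 → s; lat ⌊0.61190/0.0416667⌋ = 14 → o.
Extended square: lon ⌊0.06108/0.00833333⌋ = 7; lat ⌊0.02857/0.00416667⌋ = 6.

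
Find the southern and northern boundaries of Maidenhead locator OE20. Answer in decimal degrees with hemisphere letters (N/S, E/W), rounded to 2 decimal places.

50.00° S, 49.00° S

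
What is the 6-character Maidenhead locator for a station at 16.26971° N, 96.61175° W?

EK16qg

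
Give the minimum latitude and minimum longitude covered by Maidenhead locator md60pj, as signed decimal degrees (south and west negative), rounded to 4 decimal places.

-59.6250, 73.2500

Field M=12, D=3: +12·20° lon, +3·10° lat → SW at lon 60°, lat -60°.
Square 6, 0: +6·2° lon, +0·1° lat → SW at lon 72°, lat -60°.
Subsquare p=15, j=9: +15·0.0833333° lon, +9·0.0416667° lat → SW at lon 73.25°, lat -59.625°.
latitude -59.6250, longitude 73.2500.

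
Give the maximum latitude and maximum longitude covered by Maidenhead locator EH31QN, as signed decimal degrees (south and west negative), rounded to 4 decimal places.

-18.4167, -92.5833

Field E=4, H=7: +4·20° lon, +7·10° lat → SW at lon -100°, lat -20°.
Square 3, 1: +3·2° lon, +1·1° lat → SW at lon -94°, lat -19°.
Subsquare q=16, n=13: +16·0.0833333° lon, +13·0.0416667° lat → SW at lon -92.6667°, lat -18.4583°.
Cell spans 0.0833333° lon × 0.0416667° lat. NE corner is SW corner plus one full cell.
latitude -18.4167, longitude -92.5833.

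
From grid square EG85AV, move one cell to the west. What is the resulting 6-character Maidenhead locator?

EG75xv

Longitude subsquare a = 0; −1 → -1, wraps to 23 = x, carry into square.
Longitude square 8; −1 → 7.
The latitude characters are unchanged.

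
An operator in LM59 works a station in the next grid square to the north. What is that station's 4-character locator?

LN50

Latitude square 9; +1 → 10, wraps to 0, carry into field.
Latitude field M = 12; +1 → 13 = N.
The longitude characters are unchanged.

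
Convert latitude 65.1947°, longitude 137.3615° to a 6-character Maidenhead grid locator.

PP85qe

Shift to the Maidenhead origin (180°W, 90°S): lon 317.3615, lat 155.1947.
Field: lon ⌊317.3615/20⌋ = 15 → P; lat ⌊155.1947/10⌋ = 15 → P.
Square: lon ⌊17.3615/2⌋ = 8; lat ⌊5.1947/1⌋ = 5.
Subsquare: lon ⌊1.3615/0.0833333⌋ = 16 → q; lat ⌊0.1947/0.0416667⌋ = 4 → e.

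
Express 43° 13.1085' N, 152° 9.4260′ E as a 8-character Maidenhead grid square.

QN63bf82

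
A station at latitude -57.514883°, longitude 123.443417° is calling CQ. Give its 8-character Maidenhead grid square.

Add 180° to longitude and 90° to latitude: 303.44342, 32.48512.
Field (20°×10°, letters A–R): 303.44342/20 → 15 → P, 32.48512/10 → 3 → D; chars PD.
Square (2°×1°, digits 0–9): 3.44342/2 → 1, 2.48512/1 → 2; chars 12.
Subsquare (5′×2.5′, letters a–x): 1.44342/0.0833333 → 17 → r, 0.48512/0.0416667 → 11 → l; chars rl.
Extended square (30″×15″, digits 0–9): 0.02675/0.00833333 → 3, 0.02678/0.00416667 → 6; chars 36.

PD12rl36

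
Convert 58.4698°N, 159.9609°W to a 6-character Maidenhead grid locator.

BO08al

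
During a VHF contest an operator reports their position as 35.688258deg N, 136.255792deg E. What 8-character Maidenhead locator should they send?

Shift to the Maidenhead origin (180°W, 90°S): lon 316.25579, lat 125.68826.
Field (20°×10°, letters A–R): lon ⌊316.25579/20⌋ = 15 → P; lat ⌊125.68826/10⌋ = 12 → M.
Square (2°×1°, digits 0–9): lon ⌊16.25579/2⌋ = 8; lat ⌊5.68826/1⌋ = 5.
Subsquare (5′×2.5′, letters a–x): lon ⌊0.25579/0.0833333⌋ = 3 → d; lat ⌊0.68826/0.0416667⌋ = 16 → q.
Extended square (30″×15″, digits 0–9): lon ⌊0.00579/0.00833333⌋ = 0; lat ⌊0.02159/0.00416667⌋ = 5.

PM85dq05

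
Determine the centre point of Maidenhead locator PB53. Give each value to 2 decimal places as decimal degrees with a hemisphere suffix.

76.50° S, 131.00° E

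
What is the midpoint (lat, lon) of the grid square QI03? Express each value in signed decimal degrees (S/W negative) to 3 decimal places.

-6.500, 141.000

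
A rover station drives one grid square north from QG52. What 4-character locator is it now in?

QG53

Latitude square 2; +1 → 3.
The longitude characters are unchanged.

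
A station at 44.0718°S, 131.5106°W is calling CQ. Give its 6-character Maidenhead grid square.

CE45fw

Add 180° to longitude and 90° to latitude: 48.4894, 45.9282.
Field: 48.4894/20 → 2 → C, 45.9282/10 → 4 → E; chars CE.
Square: 8.4894/2 → 4, 5.9282/1 → 5; chars 45.
Subsquare: 0.4894/0.0833333 → 5 → f, 0.9282/0.0416667 → 22 → w; chars fw.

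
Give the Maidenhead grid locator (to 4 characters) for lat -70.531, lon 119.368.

OB99

Shift to the Maidenhead origin (180°W, 90°S): lon 299.37, lat 19.47.
Field: lon ⌊299.37/20⌋ = 14 → O; lat ⌊19.47/10⌋ = 1 → B.
Square: lon ⌊19.37/2⌋ = 9; lat ⌊9.47/1⌋ = 9.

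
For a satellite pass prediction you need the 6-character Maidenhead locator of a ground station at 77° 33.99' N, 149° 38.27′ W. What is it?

BQ57en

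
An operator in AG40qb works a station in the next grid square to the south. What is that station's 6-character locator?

Latitude subsquare b = 1; −1 → 0 = a.
The longitude characters are unchanged.

AG40qa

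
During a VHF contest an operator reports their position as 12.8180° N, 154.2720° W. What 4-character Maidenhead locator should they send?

BK22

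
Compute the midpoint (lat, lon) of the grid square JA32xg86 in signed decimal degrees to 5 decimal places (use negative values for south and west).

Field J=9, A=0: +9·20° lon, +0·10° lat → SW at lon 0°, lat -90°.
Square 3, 2: +3·2° lon, +2·1° lat → SW at lon 6°, lat -88°.
Subsquare x=23, g=6: +23·0.0833333° lon, +6·0.0416667° lat → SW at lon 7.91667°, lat -87.75°.
Extended square 8, 6: +8·0.00833333° lon, +6·0.00416667° lat → SW at lon 7.98333°, lat -87.725°.
Cell spans 0.00833333° lon × 0.00416667° lat. Centre is SW corner plus half of each.
latitude -87.72292, longitude 7.98750.

-87.72292, 7.98750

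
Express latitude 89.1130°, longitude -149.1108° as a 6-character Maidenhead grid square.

Offset from 180°W / 90°S: lon 30.8892°, lat 179.1130°.
Field: 30.8892/20 → 1 → B, 179.1130/10 → 17 → R; chars BR.
Square: 10.8892/2 → 5, 9.1130/1 → 9; chars 59.
Subsquare: 0.8892/0.0833333 → 10 → k, 0.1130/0.0416667 → 2 → c; chars kc.

BR59kc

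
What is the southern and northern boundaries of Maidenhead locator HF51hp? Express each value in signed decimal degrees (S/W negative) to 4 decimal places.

Field H=7, F=5: +7·20° lon, +5·10° lat → SW at lon -40°, lat -40°.
Square 5, 1: +5·2° lon, +1·1° lat → SW at lon -30°, lat -39°.
Subsquare h=7, p=15: +7·0.0833333° lon, +15·0.0416667° lat → SW at lon -29.4167°, lat -38.375°.
Cell spans 0.0833333° lon × 0.0416667° lat.
south -38.3750, north -38.3333.

-38.3750, -38.3333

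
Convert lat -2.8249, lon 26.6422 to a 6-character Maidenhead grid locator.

KI37he

Offset from 180°W / 90°S: lon 206.6422°, lat 87.1751°.
Field (20°×10°, letters A–R): lon ⌊206.6422/20⌋ = 10 → K; lat ⌊87.1751/10⌋ = 8 → I.
Square (2°×1°, digits 0–9): lon ⌊6.6422/2⌋ = 3; lat ⌊7.1751/1⌋ = 7.
Subsquare (5′×2.5′, letters a–x): lon ⌊0.6422/0.0833333⌋ = 7 → h; lat ⌊0.1751/0.0416667⌋ = 4 → e.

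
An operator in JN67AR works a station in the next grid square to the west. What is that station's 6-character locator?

Longitude subsquare a = 0; −1 → -1, wraps to 23 = x, carry into square.
Longitude square 6; −1 → 5.
The latitude characters are unchanged.

JN57xr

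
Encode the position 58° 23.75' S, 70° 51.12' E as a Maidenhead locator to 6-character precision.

MD51ko

Offset from 180°W / 90°S: lon 250.8520°, lat 31.6042°.
Field: lon ⌊250.8520/20⌋ = 12 → M; lat ⌊31.6042/10⌋ = 3 → D.
Square: lon ⌊10.8520/2⌋ = 5; lat ⌊1.6042/1⌋ = 1.
Subsquare: lon ⌊0.8520/0.0833333⌋ = 10 → k; lat ⌊0.6042/0.0416667⌋ = 14 → o.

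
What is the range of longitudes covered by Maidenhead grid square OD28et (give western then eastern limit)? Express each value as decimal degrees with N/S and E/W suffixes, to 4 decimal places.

104.3333° E, 104.4167° E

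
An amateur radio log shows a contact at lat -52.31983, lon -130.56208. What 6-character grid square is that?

Add 180° to longitude and 90° to latitude: 49.4379, 37.6802.
Field: lon ⌊49.4379/20⌋ = 2 → C; lat ⌊37.6802/10⌋ = 3 → D.
Square: lon ⌊9.4379/2⌋ = 4; lat ⌊7.6802/1⌋ = 7.
Subsquare: lon ⌊1.4379/0.0833333⌋ = 17 → r; lat ⌊0.6802/0.0416667⌋ = 16 → q.

CD47rq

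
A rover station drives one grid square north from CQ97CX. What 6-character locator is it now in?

Latitude subsquare x = 23; +1 → 24, wraps to 0 = a, carry into square.
Latitude square 7; +1 → 8.
The longitude characters are unchanged.

CQ98ca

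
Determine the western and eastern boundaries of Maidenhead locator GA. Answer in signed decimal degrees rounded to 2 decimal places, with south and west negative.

Field G=6, A=0: +6·20° lon, +0·10° lat → SW at lon -60°, lat -90°.
Cell spans 20° lon × 10° lat.
west -60.00, east -40.00.

-60.00, -40.00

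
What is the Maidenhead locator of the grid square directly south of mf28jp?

Latitude subsquare p = 15; −1 → 14 = o.
The longitude characters are unchanged.

MF28jo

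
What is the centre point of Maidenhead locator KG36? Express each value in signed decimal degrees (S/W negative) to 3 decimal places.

-23.500, 27.000

Field K=10, G=6: +10·20° lon, +6·10° lat → SW at lon 20°, lat -30°.
Square 3, 6: +3·2° lon, +6·1° lat → SW at lon 26°, lat -24°.
Cell spans 2° lon × 1° lat. Centre is SW corner plus half of each.
latitude -23.500, longitude 27.000.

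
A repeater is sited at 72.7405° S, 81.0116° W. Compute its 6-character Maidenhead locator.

EB97lg

Shift to the Maidenhead origin (180°W, 90°S): lon 98.9884, lat 17.2595.
Field: 98.9884/20 → 4 → E, 17.2595/10 → 1 → B; chars EB.
Square: 18.9884/2 → 9, 7.2595/1 → 7; chars 97.
Subsquare: 0.9884/0.0833333 → 11 → l, 0.2595/0.0416667 → 6 → g; chars lg.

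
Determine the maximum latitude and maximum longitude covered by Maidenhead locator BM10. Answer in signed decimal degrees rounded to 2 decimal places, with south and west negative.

31.00, -156.00

Field B=1, M=12: +1·20° lon, +12·10° lat → SW at lon -160°, lat 30°.
Square 1, 0: +1·2° lon, +0·1° lat → SW at lon -158°, lat 30°.
Cell spans 2° lon × 1° lat. NE corner is SW corner plus one full cell.
latitude 31.00, longitude -156.00.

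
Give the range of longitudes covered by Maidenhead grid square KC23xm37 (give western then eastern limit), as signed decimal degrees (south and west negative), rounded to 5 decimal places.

25.94167, 25.95000

Field K=10, C=2: +10·20° lon, +2·10° lat → SW at lon 20°, lat -70°.
Square 2, 3: +2·2° lon, +3·1° lat → SW at lon 24°, lat -67°.
Subsquare x=23, m=12: +23·0.0833333° lon, +12·0.0416667° lat → SW at lon 25.9167°, lat -66.5°.
Extended square 3, 7: +3·0.00833333° lon, +7·0.00416667° lat → SW at lon 25.9417°, lat -66.4708°.
Cell spans 0.00833333° lon × 0.00416667° lat.
west 25.94167, east 25.95000.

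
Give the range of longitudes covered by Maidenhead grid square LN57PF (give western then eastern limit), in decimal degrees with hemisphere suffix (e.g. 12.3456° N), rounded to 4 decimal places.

51.2500° E, 51.3333° E

Field L=11, N=13: +11·20° lon, +13·10° lat → SW at lon 40°, lat 40°.
Square 5, 7: +5·2° lon, +7·1° lat → SW at lon 50°, lat 47°.
Subsquare p=15, f=5: +15·0.0833333° lon, +5·0.0416667° lat → SW at lon 51.25°, lat 47.2083°.
Cell spans 0.0833333° lon × 0.0416667° lat.
west 51.2500° E, east 51.3333° E.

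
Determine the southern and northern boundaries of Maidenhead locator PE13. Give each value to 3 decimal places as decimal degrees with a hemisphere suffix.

47.000° S, 46.000° S

Field P=15, E=4: +15·20° lon, +4·10° lat → SW at lon 120°, lat -50°.
Square 1, 3: +1·2° lon, +3·1° lat → SW at lon 122°, lat -47°.
Cell spans 2° lon × 1° lat.
south 47.000° S, north 46.000° S.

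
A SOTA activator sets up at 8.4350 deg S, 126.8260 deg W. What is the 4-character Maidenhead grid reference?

CI61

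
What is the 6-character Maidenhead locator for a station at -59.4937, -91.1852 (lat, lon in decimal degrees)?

ED40jm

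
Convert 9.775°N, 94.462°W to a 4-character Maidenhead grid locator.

EJ29

Offset from 180°W / 90°S: lon 85.54°, lat 99.78°.
Field (20°×10°, letters A–R): 85.54/20 → 4 → E, 99.78/10 → 9 → J; chars EJ.
Square (2°×1°, digits 0–9): 5.54/2 → 2, 9.78/1 → 9; chars 29.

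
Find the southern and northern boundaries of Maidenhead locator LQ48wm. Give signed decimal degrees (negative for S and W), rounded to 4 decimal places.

Field L=11, Q=16: +11·20° lon, +16·10° lat → SW at lon 40°, lat 70°.
Square 4, 8: +4·2° lon, +8·1° lat → SW at lon 48°, lat 78°.
Subsquare w=22, m=12: +22·0.0833333° lon, +12·0.0416667° lat → SW at lon 49.8333°, lat 78.5°.
Cell spans 0.0833333° lon × 0.0416667° lat.
south 78.5000, north 78.5417.

78.5000, 78.5417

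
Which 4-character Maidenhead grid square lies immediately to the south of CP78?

CP77

Latitude square 8; −1 → 7.
The longitude characters are unchanged.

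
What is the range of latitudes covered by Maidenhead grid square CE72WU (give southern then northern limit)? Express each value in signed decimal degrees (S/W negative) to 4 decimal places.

-47.1667, -47.1250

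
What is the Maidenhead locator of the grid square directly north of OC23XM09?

Latitude extended square 9; +1 → 10, wraps to 0, carry into subsquare.
Latitude subsquare m = 12; +1 → 13 = n.
The longitude characters are unchanged.

OC23xn00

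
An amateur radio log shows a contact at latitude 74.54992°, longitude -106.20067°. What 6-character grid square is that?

DQ64vn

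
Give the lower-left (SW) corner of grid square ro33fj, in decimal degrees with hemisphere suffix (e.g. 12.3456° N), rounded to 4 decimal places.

53.3750° N, 166.4167° E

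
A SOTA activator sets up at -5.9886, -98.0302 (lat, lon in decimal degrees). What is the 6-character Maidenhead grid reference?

Offset from 180°W / 90°S: lon 81.9698°, lat 84.0114°.
Field: 81.9698/20 → 4 → E, 84.0114/10 → 8 → I; chars EI.
Square: 1.9698/2 → 0, 4.0114/1 → 4; chars 04.
Subsquare: 1.9698/0.0833333 → 23 → x, 0.0114/0.0416667 → 0 → a; chars xa.

EI04xa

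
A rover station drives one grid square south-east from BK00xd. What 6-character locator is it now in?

BK10ac

Longitude subsquare x = 23; +1 → 24, wraps to 0 = a, carry into square.
Longitude square 0; +1 → 1.
Latitude subsquare d = 3; −1 → 2 = c.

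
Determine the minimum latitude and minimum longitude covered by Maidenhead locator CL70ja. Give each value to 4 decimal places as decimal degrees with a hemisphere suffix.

Field C=2, L=11: +2·20° lon, +11·10° lat → SW at lon -140°, lat 20°.
Square 7, 0: +7·2° lon, +0·1° lat → SW at lon -126°, lat 20°.
Subsquare j=9, a=0: +9·0.0833333° lon, +0·0.0416667° lat → SW at lon -125.25°, lat 20°.
latitude 20.0000° N, longitude 125.2500° W.

20.0000° N, 125.2500° W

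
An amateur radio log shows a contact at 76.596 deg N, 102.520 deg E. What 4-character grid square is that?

OQ16

Shift to the Maidenhead origin (180°W, 90°S): lon 282.52, lat 166.60.
Field: lon ⌊282.52/20⌋ = 14 → O; lat ⌊166.60/10⌋ = 16 → Q.
Square: lon ⌊2.52/2⌋ = 1; lat ⌊6.60/1⌋ = 6.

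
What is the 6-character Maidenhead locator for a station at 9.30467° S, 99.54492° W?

EI00fq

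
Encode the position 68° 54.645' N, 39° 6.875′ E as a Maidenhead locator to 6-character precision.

KP98nv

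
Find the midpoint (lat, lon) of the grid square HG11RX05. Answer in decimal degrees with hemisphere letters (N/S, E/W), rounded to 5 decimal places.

Field H=7, G=6: +7·20° lon, +6·10° lat → SW at lon -40°, lat -30°.
Square 1, 1: +1·2° lon, +1·1° lat → SW at lon -38°, lat -29°.
Subsquare r=17, x=23: +17·0.0833333° lon, +23·0.0416667° lat → SW at lon -36.5833°, lat -28.0417°.
Extended square 0, 5: +0·0.00833333° lon, +5·0.00416667° lat → SW at lon -36.5833°, lat -28.0208°.
Cell spans 0.00833333° lon × 0.00416667° lat. Centre is SW corner plus half of each.
latitude 28.01875° S, longitude 36.57917° W.

28.01875° S, 36.57917° W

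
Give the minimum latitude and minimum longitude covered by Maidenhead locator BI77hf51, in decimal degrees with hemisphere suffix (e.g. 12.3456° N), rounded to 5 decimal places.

Field B=1, I=8: +1·20° lon, +8·10° lat → SW at lon -160°, lat -10°.
Square 7, 7: +7·2° lon, +7·1° lat → SW at lon -146°, lat -3°.
Subsquare h=7, f=5: +7·0.0833333° lon, +5·0.0416667° lat → SW at lon -145.417°, lat -2.79167°.
Extended square 5, 1: +5·0.00833333° lon, +1·0.00416667° lat → SW at lon -145.375°, lat -2.7875°.
latitude 2.78750° S, longitude 145.37500° W.

2.78750° S, 145.37500° W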